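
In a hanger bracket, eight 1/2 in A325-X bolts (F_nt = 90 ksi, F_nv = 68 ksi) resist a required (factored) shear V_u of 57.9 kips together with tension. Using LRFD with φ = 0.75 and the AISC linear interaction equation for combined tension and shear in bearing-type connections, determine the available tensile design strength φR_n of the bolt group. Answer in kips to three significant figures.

A_b = π·0.5²/4 = 0.1963 in²; f_rv = 57.9 / (8 × 0.1963) = 36.86 ksi.
F'_nt = 1.3 F_nt − (F_nt / φF_nv) f_rv = 1.3·90 − (90/(0.75·68))·36.86 = 51.95 ksi, capped at F_nt → F'_nt = 51.95 ksi.
R_n = F'_nt · A_b · n = 51.95 × 0.1963 × 8 = 81.61 kips.
Design strength φR_n = 0.75 × 81.61 = 61.2 kips.

61.2 kips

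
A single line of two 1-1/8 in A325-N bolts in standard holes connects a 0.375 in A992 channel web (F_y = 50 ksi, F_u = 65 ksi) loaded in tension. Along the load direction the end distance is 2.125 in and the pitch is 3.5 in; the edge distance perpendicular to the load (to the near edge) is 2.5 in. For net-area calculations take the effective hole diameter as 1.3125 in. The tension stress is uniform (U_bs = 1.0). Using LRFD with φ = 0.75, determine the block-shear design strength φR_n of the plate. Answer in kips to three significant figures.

73.8 kips

Shear plane L_v = 2.125 + 1·3.5 = 5.625 in; A_gv = 5.625 × 0.375 = 2.109 in².
A_nv = (5.625 − 1.5·1.3125) × 0.375 = 1.371 in².
A_nt = (2.5 − 0.5·1.3125) × 0.375 = 0.6914 in².
0.6 F_u A_nv = 53.47 kips; 0.6 F_y A_gv = 63.28 kips → shear rupture governs the shear term.
R_n = 53.47 + 1.0 × 65 × 0.6914 = 98.41 kips.
Design strength φR_n = 0.75 × 98.41 = 73.8 kips.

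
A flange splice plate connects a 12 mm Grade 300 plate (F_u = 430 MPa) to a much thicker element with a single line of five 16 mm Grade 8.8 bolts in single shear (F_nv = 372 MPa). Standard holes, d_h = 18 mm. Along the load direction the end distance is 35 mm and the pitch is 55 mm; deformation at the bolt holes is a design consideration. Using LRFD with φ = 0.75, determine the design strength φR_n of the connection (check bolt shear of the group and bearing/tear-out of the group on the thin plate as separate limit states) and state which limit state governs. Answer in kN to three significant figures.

Bolt shear: A_b = π·16²/4 = 201.1 mm²; R_n = 372 × 201.1 × 5 × 1 / 1000 = 374 kN → 0.75 × 374 = 280 kN.
Bearing (1.2 l_c t F_u ≤ 2.4 d t F_u): upper limit = 2.4·16·12·430 / 1000 = 198.1 kN.
  Edge l_c = 35 − 18/2 = 26 → r_n = 161 kN; interior l_c = 55 − 18 = 37 → r_n = 198.1 kN.
  R_n,bearing = 1·161 + 4·198.1 = 953.6 kN → 0.75 × 953.6 = 715 kN.
Bolt shear governs: 280 kN.

280 kN (bolt shear governs)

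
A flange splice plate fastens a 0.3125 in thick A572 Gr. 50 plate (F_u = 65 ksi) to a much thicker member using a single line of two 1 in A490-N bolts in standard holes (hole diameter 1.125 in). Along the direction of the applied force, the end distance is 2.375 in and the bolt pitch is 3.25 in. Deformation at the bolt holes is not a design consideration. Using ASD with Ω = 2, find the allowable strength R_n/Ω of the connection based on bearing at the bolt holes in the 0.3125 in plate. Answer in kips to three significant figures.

Per bolt r_n = 1.5 l_c t F_u ≤ 3.0 d t F_u; upper limit = 3.0 × 1 × 0.3125 × 65 = 60.94 kips.
Edge bolt: l_c = 2.375 − 1.125/2 = 1.812 in → 1.5 × 1.812 × 0.3125 × 65 = 55.22 → r_n = 55.22 kips.
Interior bolts: l_c = 3.25 − 1.125 = 2.125 in → 1.5 × 2.125 × 0.3125 × 65 = 64.75 → r_n = 60.94 kips.
R_n = 1 × 55.22 + 1 × 60.94 = 116.2 kips.
Allowable strength R_n/Ω = 116.2 / 2 = 58.1 kips.

58.1 kips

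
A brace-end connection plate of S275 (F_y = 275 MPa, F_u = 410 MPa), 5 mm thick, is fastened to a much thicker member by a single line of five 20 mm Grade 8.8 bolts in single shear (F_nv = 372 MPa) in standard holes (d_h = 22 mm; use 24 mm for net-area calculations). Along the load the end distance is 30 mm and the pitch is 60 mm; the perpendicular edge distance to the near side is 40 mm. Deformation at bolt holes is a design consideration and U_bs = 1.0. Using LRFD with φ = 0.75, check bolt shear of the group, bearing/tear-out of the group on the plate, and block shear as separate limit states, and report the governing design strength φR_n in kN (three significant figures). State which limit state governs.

192 kN (block shear governs)

Bolt shear: A_b = π·20²/4 = 314.2 mm²; R_n = 372 × 314.2 × 5 × 1 / 1000 = 584.3 kN → 0.75 × 584.3 = 438 kN.
Bearing: edge l_c = 19, r_n = 46.74 kN; interior l_c = 38, r_n = 93.48 kN; R_n = 46.74 + 4·93.48 = 420.7 kN → 315 kN.
Block shear: A_gv = 1350, A_nv = 810, A_nt = 140 mm²; R_n = min(0.6F_uA_nv, 0.6F_yA_gv) + U_bs·F_u·A_nt = 256.7 kN → 192 kN.
Block shear governs: 192 kN.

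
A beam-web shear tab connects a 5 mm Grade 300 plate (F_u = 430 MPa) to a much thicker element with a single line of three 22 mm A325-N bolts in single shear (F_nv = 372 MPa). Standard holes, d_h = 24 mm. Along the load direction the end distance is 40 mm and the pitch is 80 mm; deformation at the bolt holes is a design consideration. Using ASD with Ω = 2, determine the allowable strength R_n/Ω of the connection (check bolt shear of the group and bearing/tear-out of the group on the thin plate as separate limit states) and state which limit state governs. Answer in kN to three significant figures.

Bolt shear: A_b = π·22²/4 = 380.1 mm²; R_n = 372 × 380.1 × 3 × 1 / 1000 = 424.2 kN → 424.2 / 2 = 212 kN.
Bearing (1.2 l_c t F_u ≤ 2.4 d t F_u): upper limit = 2.4·22·5·430 / 1000 = 113.5 kN.
  Edge l_c = 40 − 24/2 = 28 → r_n = 72.24 kN; interior l_c = 80 − 24 = 56 → r_n = 113.5 kN.
  R_n,bearing = 1·72.24 + 2·113.5 = 299.3 kN → 299.3 / 2 = 150 kN.
Bearing governs: 150 kN.

150 kN (bearing governs)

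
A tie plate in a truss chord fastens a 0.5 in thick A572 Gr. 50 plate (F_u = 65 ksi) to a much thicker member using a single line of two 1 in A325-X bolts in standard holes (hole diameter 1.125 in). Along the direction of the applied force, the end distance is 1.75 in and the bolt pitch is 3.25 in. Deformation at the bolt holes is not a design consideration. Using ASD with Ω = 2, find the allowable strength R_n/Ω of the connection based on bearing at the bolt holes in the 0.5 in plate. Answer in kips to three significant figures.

77.7 kips

Per bolt r_n = 1.5 l_c t F_u ≤ 3.0 d t F_u; upper limit = 3.0 × 1 × 0.5 × 65 = 97.5 kips.
Edge bolt: l_c = 1.75 − 1.125/2 = 1.188 in → 1.5 × 1.188 × 0.5 × 65 = 57.89 → r_n = 57.89 kips.
Interior bolts: l_c = 3.25 − 1.125 = 2.125 in → 1.5 × 2.125 × 0.5 × 65 = 103.6 → r_n = 97.5 kips.
R_n = 1 × 57.89 + 1 × 97.5 = 155.4 kips.
Allowable strength R_n/Ω = 155.4 / 2 = 77.7 kips.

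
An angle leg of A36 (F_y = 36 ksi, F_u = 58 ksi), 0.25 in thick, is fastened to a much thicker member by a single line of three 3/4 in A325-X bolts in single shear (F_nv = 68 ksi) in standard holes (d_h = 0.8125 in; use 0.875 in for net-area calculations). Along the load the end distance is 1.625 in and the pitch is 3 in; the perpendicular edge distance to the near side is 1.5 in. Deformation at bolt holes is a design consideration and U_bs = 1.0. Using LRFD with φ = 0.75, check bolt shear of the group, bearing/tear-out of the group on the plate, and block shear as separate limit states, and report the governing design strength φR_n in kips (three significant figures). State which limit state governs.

42.4 kips (block shear governs)

Bolt shear: A_b = π·0.75²/4 = 0.4418 in²; R_n = 68 × 0.4418 × 3 × 1 = 90.12 kips → 0.75 × 90.12 = 67.6 kips.
Bearing: edge l_c = 1.219, r_n = 21.21 kips; interior l_c = 2.188, r_n = 26.1 kips; R_n = 21.21 + 2·26.1 = 73.41 kips → 55.1 kips.
Block shear: A_gv = 1.906, A_nv = 1.359, A_nt = 0.2656 in²; R_n = min(0.6F_uA_nv, 0.6F_yA_gv) + U_bs·F_u·A_nt = 56.58 kips → 42.4 kips.
Block shear governs: 42.4 kips.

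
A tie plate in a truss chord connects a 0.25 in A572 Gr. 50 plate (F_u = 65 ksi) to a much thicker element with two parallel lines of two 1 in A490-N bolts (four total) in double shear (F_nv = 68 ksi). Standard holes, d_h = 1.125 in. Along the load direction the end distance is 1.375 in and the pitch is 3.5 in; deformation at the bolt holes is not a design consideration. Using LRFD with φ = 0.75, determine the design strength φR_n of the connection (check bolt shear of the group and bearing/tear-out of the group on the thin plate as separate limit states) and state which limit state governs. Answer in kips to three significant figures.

103 kips (bearing governs)

Bolt shear: A_b = π·1²/4 = 0.7854 in²; R_n = 68 × 0.7854 × 4 × 2 = 427.3 kips → 0.75 × 427.3 = 320 kips.
Bearing (1.5 l_c t F_u ≤ 3.0 d t F_u): upper limit = 3.0·1·0.25·65 = 48.75 kips.
  Edge l_c = 1.375 − 1.125/2 = 0.8125 → r_n = 19.8 kips; interior l_c = 3.5 − 1.125 = 2.375 → r_n = 48.75 kips.
  R_n,bearing = 2·19.8 + 2·48.75 = 137.1 kips → 0.75 × 137.1 = 103 kips.
Bearing governs: 103 kips.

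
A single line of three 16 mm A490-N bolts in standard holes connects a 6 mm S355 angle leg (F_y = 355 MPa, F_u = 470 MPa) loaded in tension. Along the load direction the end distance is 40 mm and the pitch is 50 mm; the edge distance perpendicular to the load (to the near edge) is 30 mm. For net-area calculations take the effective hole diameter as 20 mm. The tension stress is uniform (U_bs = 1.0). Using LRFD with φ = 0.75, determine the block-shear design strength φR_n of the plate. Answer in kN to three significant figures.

Shear plane L_v = 40 + 2·50 = 140 mm; A_gv = 140 × 6 = 840 mm².
A_nv = (140 − 2.5·20) × 6 = 540 mm².
A_nt = (30 − 0.5·20) × 6 = 120 mm².
0.6 F_u A_nv = 152.3 kN; 0.6 F_y A_gv = 178.9 kN → shear rupture governs the shear term.
R_n = 152.3 + 1.0 × 470 × 120 / 1000 = 208.7 kN.
Design strength φR_n = 0.75 × 208.7 = 157 kN.

157 kN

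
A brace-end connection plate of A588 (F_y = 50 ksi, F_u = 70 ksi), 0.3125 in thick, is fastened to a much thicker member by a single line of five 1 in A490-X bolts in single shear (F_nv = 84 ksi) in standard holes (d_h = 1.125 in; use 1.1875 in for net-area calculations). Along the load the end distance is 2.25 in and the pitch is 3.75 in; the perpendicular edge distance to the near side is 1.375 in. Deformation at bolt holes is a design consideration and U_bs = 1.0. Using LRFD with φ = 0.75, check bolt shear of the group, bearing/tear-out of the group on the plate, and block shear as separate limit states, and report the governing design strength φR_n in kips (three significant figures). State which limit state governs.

Bolt shear: A_b = π·1²/4 = 0.7854 in²; R_n = 84 × 0.7854 × 5 × 1 = 329.9 kips → 0.75 × 329.9 = 247 kips.
Bearing: edge l_c = 1.688, r_n = 44.3 kips; interior l_c = 2.625, r_n = 52.5 kips; R_n = 44.3 + 4·52.5 = 254.3 kips → 191 kips.
Block shear: A_gv = 5.391, A_nv = 3.721, A_nt = 0.2441 in²; R_n = min(0.6F_uA_nv, 0.6F_yA_gv) + U_bs·F_u·A_nt = 173.4 kips → 130 kips.
Block shear governs: 130 kips.

130 kips (block shear governs)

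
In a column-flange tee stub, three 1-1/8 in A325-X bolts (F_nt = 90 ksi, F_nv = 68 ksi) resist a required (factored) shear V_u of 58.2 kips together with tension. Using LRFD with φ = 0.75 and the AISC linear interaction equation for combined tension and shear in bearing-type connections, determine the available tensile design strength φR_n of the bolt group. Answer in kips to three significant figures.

185 kips

A_b = π·1.125²/4 = 0.994 in²; f_rv = 58.2 / (3 × 0.994) = 19.52 ksi.
F'_nt = 1.3 F_nt − (F_nt / φF_nv) f_rv = 1.3·90 − (90/(0.75·68))·19.52 = 82.56 ksi, capped at F_nt → F'_nt = 82.56 ksi.
R_n = F'_nt · A_b · n = 82.56 × 0.994 × 3 = 246.2 kips.
Design strength φR_n = 0.75 × 246.2 = 185 kips.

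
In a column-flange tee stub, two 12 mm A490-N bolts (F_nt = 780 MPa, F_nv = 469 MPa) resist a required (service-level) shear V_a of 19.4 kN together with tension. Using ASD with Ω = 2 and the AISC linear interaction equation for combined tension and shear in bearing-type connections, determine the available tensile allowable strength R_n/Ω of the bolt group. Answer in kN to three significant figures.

A_b = π·12²/4 = 113.1 mm²; f_rv = 19.4 × 1000 / (2 × 113.1) = 85.77 MPa.
F'_nt = 1.3 F_nt − (Ω F_nt / F_nv) f_rv = 1.3·780 − (2·780/469)·85.77 = 728.7 MPa, capped at F_nt → F'_nt = 728.7 MPa.
R_n = F'_nt · A_b · n = 728.7 × 113.1 × 2 / 1000 = 164.8 kN.
Allowable strength R_n/Ω = 164.8 / 2 = 82.4 kN.

82.4 kN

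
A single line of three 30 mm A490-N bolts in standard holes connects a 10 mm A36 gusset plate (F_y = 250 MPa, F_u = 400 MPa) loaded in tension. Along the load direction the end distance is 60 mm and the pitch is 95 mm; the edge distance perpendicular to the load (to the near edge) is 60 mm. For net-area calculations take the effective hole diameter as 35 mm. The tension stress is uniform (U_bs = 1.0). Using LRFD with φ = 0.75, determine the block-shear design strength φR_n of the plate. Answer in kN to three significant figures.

409 kN

Shear plane L_v = 60 + 2·95 = 250 mm; A_gv = 250 × 10 = 2500 mm².
A_nv = (250 − 2.5·35) × 10 = 1625 mm².
A_nt = (60 − 0.5·35) × 10 = 425 mm².
0.6 F_u A_nv = 390 kN; 0.6 F_y A_gv = 375 kN → shear yielding governs the shear term.
R_n = 375 + 1.0 × 400 × 425 / 1000 = 545 kN.
Design strength φR_n = 0.75 × 545 = 409 kN.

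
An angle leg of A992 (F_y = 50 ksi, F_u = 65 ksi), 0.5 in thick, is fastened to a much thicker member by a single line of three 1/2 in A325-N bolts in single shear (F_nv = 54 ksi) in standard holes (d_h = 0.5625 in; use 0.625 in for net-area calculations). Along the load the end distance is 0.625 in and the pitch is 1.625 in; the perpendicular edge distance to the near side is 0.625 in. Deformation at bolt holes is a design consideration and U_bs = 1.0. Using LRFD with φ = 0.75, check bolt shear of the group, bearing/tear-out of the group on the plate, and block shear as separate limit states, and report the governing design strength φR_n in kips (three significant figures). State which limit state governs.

Bolt shear: A_b = π·0.5²/4 = 0.1963 in²; R_n = 54 × 0.1963 × 3 × 1 = 31.81 kips → 0.75 × 31.81 = 23.9 kips.
Bearing: edge l_c = 0.3438, r_n = 13.41 kips; interior l_c = 1.062, r_n = 39 kips; R_n = 13.41 + 2·39 = 91.41 kips → 68.6 kips.
Block shear: A_gv = 1.938, A_nv = 1.156, A_nt = 0.1562 in²; R_n = min(0.6F_uA_nv, 0.6F_yA_gv) + U_bs·F_u·A_nt = 55.25 kips → 41.4 kips.
Bolt shear governs: 23.9 kips.

23.9 kips (bolt shear governs)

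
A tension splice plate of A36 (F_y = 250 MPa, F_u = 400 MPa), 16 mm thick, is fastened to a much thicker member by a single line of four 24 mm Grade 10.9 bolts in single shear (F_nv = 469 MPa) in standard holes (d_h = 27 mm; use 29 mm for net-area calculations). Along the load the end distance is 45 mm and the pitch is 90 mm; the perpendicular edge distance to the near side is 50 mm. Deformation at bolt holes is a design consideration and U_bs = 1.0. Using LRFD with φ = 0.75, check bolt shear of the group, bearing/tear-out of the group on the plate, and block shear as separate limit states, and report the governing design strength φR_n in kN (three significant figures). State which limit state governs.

Bolt shear: A_b = π·24²/4 = 452.4 mm²; R_n = 469 × 452.4 × 4 × 1 / 1000 = 848.7 kN → 0.75 × 848.7 = 637 kN.
Bearing: edge l_c = 31.5, r_n = 241.9 kN; interior l_c = 63, r_n = 368.6 kN; R_n = 241.9 + 3·368.6 = 1348 kN → 1010 kN.
Block shear: A_gv = 5040, A_nv = 3416, A_nt = 568 mm²; R_n = min(0.6F_uA_nv, 0.6F_yA_gv) + U_bs·F_u·A_nt = 983.2 kN → 737 kN.
Bolt shear governs: 637 kN.

637 kN (bolt shear governs)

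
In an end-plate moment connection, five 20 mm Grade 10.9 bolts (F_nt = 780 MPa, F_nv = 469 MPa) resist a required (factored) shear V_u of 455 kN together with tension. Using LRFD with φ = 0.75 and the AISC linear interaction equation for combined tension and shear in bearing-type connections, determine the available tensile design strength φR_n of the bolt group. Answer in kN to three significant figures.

A_b = π·20²/4 = 314.2 mm²; f_rv = 455 × 1000 / (5 × 314.2) = 289.7 MPa.
F'_nt = 1.3 F_nt − (F_nt / φF_nv) f_rv = 1.3·780 − (780/(0.75·469))·289.7 = 371.7 MPa, capped at F_nt → F'_nt = 371.7 MPa.
R_n = F'_nt · A_b · n = 371.7 × 314.2 × 5 / 1000 = 583.8 kN.
Design strength φR_n = 0.75 × 583.8 = 438 kN.

438 kN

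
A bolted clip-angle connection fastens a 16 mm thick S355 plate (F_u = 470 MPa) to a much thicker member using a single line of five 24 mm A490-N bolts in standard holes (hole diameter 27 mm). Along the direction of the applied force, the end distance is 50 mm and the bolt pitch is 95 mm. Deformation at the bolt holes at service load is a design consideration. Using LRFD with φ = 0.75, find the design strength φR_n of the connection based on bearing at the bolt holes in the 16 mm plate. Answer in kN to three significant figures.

Per bolt r_n = 1.2 l_c t F_u ≤ 2.4 d t F_u; upper limit = 2.4 × 24 × 16 × 470 / 1000 = 433.2 kN.
Edge bolt: l_c = 50 − 27/2 = 36.5 mm → 1.2 × 36.5 × 16 × 470 / 1000 = 329.4 → r_n = 329.4 kN.
Interior bolts: l_c = 95 − 27 = 68 mm → 1.2 × 68 × 16 × 470 / 1000 = 613.6 → r_n = 433.2 kN.
R_n = 1 × 329.4 + 4 × 433.2 = 2062 kN.
Design strength φR_n = 0.75 × 2062 = 1550 kN.

1550 kN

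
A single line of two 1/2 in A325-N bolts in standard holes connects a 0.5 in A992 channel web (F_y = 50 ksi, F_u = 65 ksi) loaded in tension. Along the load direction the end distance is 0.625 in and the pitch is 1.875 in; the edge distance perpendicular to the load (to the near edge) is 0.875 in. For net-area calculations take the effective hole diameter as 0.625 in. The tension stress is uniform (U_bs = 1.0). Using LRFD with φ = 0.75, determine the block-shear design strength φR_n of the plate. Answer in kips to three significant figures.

Shear plane L_v = 0.625 + 1·1.875 = 2.5 in; A_gv = 2.5 × 0.5 = 1.25 in².
A_nv = (2.5 − 1.5·0.625) × 0.5 = 0.7812 in².
A_nt = (0.875 − 0.5·0.625) × 0.5 = 0.2812 in².
0.6 F_u A_nv = 30.47 kips; 0.6 F_y A_gv = 37.5 kips → shear rupture governs the shear term.
R_n = 30.47 + 1.0 × 65 × 0.2812 = 48.75 kips.
Design strength φR_n = 0.75 × 48.75 = 36.6 kips.

36.6 kips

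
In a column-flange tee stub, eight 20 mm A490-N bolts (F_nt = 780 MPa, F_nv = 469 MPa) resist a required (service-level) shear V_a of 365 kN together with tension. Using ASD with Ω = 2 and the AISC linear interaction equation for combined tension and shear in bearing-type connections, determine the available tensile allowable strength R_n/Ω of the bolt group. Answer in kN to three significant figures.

A_b = π·20²/4 = 314.2 mm²; f_rv = 365 × 1000 / (8 × 314.2) = 145.2 MPa.
F'_nt = 1.3 F_nt − (Ω F_nt / F_nv) f_rv = 1.3·780 − (2·780/469)·145.2 = 530.9 MPa, capped at F_nt → F'_nt = 530.9 MPa.
R_n = F'_nt · A_b · n = 530.9 × 314.2 × 8 / 1000 = 1334 kN.
Allowable strength R_n/Ω = 1334 / 2 = 667 kN.

667 kN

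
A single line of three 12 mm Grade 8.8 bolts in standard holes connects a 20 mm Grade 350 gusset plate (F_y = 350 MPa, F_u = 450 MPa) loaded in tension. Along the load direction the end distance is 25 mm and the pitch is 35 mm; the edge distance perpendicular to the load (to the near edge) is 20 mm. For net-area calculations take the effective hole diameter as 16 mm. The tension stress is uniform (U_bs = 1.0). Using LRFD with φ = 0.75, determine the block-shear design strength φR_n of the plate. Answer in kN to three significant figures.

304 kN

Shear plane L_v = 25 + 2·35 = 95 mm; A_gv = 95 × 20 = 1900 mm².
A_nv = (95 − 2.5·16) × 20 = 1100 mm².
A_nt = (20 − 0.5·16) × 20 = 240 mm².
0.6 F_u A_nv = 297 kN; 0.6 F_y A_gv = 399 kN → shear rupture governs the shear term.
R_n = 297 + 1.0 × 450 × 240 / 1000 = 405 kN.
Design strength φR_n = 0.75 × 405 = 304 kN.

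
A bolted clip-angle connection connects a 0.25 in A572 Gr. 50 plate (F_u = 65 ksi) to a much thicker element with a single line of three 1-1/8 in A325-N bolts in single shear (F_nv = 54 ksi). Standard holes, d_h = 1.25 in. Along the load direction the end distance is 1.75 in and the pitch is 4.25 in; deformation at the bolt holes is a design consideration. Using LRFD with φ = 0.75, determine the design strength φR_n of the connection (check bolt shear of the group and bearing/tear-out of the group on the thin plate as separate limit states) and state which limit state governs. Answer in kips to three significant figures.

Bolt shear: A_b = π·1.125²/4 = 0.994 in²; R_n = 54 × 0.994 × 3 × 1 = 161 kips → 0.75 × 161 = 121 kips.
Bearing (1.2 l_c t F_u ≤ 2.4 d t F_u): upper limit = 2.4·1.125·0.25·65 = 43.87 kips.
  Edge l_c = 1.75 − 1.25/2 = 1.125 → r_n = 21.94 kips; interior l_c = 4.25 − 1.25 = 3 → r_n = 43.87 kips.
  R_n,bearing = 1·21.94 + 2·43.87 = 109.7 kips → 0.75 × 109.7 = 82.3 kips.
Bearing governs: 82.3 kips.

82.3 kips (bearing governs)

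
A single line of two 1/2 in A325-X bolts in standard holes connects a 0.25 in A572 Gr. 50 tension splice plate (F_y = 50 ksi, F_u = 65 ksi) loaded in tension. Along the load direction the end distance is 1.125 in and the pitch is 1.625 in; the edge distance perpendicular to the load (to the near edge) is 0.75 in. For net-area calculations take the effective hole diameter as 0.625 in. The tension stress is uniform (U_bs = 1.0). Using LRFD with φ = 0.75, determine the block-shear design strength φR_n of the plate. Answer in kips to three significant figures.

Shear plane L_v = 1.125 + 1·1.625 = 2.75 in; A_gv = 2.75 × 0.25 = 0.6875 in².
A_nv = (2.75 − 1.5·0.625) × 0.25 = 0.4531 in².
A_nt = (0.75 − 0.5·0.625) × 0.25 = 0.1094 in².
0.6 F_u A_nv = 17.67 kips; 0.6 F_y A_gv = 20.62 kips → shear rupture governs the shear term.
R_n = 17.67 + 1.0 × 65 × 0.1094 = 24.78 kips.
Design strength φR_n = 0.75 × 24.78 = 18.6 kips.

18.6 kips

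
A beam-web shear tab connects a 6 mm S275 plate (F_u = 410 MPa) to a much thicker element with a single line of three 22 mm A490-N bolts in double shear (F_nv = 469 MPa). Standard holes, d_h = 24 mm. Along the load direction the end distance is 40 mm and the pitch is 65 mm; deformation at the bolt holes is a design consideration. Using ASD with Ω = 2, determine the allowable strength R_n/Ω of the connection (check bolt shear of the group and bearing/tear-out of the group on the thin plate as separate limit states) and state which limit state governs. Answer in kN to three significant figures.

162 kN (bearing governs)

Bolt shear: A_b = π·22²/4 = 380.1 mm²; R_n = 469 × 380.1 × 3 × 2 / 1000 = 1070 kN → 1070 / 2 = 535 kN.
Bearing (1.2 l_c t F_u ≤ 2.4 d t F_u): upper limit = 2.4·22·6·410 / 1000 = 129.9 kN.
  Edge l_c = 40 − 24/2 = 28 → r_n = 82.66 kN; interior l_c = 65 − 24 = 41 → r_n = 121 kN.
  R_n,bearing = 1·82.66 + 2·121 = 324.7 kN → 324.7 / 2 = 162 kN.
Bearing governs: 162 kN.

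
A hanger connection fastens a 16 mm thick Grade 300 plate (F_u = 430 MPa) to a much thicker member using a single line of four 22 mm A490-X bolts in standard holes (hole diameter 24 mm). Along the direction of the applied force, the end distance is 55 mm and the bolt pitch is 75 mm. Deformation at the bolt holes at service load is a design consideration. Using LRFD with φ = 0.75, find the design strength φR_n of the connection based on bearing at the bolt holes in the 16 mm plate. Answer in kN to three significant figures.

1080 kN

Per bolt r_n = 1.2 l_c t F_u ≤ 2.4 d t F_u; upper limit = 2.4 × 22 × 16 × 430 / 1000 = 363.3 kN.
Edge bolt: l_c = 55 − 24/2 = 43 mm → 1.2 × 43 × 16 × 430 / 1000 = 355 → r_n = 355 kN.
Interior bolts: l_c = 75 − 24 = 51 mm → 1.2 × 51 × 16 × 430 / 1000 = 421.1 → r_n = 363.3 kN.
R_n = 1 × 355 + 3 × 363.3 = 1445 kN.
Design strength φR_n = 0.75 × 1445 = 1080 kN.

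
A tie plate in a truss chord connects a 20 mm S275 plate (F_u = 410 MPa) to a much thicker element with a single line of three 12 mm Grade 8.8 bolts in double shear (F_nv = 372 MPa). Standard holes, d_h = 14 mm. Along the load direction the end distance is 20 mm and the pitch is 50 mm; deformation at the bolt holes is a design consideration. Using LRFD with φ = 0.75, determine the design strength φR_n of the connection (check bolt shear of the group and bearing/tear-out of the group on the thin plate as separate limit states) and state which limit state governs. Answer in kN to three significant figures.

189 kN (bolt shear governs)

Bolt shear: A_b = π·12²/4 = 113.1 mm²; R_n = 372 × 113.1 × 3 × 2 / 1000 = 252.4 kN → 0.75 × 252.4 = 189 kN.
Bearing (1.2 l_c t F_u ≤ 2.4 d t F_u): upper limit = 2.4·12·20·410 / 1000 = 236.2 kN.
  Edge l_c = 20 − 14/2 = 13 → r_n = 127.9 kN; interior l_c = 50 − 14 = 36 → r_n = 236.2 kN.
  R_n,bearing = 1·127.9 + 2·236.2 = 600.2 kN → 0.75 × 600.2 = 450 kN.
Bolt shear governs: 189 kN.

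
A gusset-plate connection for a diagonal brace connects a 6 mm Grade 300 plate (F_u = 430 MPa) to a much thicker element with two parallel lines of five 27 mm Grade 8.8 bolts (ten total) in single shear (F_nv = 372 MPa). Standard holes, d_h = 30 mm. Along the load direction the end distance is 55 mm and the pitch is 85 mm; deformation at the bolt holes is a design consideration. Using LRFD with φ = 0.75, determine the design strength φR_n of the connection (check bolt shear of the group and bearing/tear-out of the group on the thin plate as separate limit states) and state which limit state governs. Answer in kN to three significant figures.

Bolt shear: A_b = π·27²/4 = 572.6 mm²; R_n = 372 × 572.6 × 10 × 1 / 1000 = 2130 kN → 0.75 × 2130 = 1600 kN.
Bearing (1.2 l_c t F_u ≤ 2.4 d t F_u): upper limit = 2.4·27·6·430 / 1000 = 167.2 kN.
  Edge l_c = 55 − 30/2 = 40 → r_n = 123.8 kN; interior l_c = 85 − 30 = 55 → r_n = 167.2 kN.
  R_n,bearing = 2·123.8 + 8·167.2 = 1585 kN → 0.75 × 1585 = 1190 kN.
Bearing governs: 1190 kN.

1190 kN (bearing governs)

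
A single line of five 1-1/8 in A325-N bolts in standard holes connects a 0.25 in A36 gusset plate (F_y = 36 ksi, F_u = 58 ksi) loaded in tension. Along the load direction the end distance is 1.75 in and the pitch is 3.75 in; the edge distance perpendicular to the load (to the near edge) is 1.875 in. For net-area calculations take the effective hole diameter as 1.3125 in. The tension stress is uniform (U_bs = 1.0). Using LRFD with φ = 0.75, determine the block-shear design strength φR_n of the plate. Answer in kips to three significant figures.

81.1 kips

Shear plane L_v = 1.75 + 4·3.75 = 16.75 in; A_gv = 16.75 × 0.25 = 4.188 in².
A_nv = (16.75 − 4.5·1.3125) × 0.25 = 2.711 in².
A_nt = (1.875 − 0.5·1.3125) × 0.25 = 0.3047 in².
0.6 F_u A_nv = 94.34 kips; 0.6 F_y A_gv = 90.45 kips → shear yielding governs the shear term.
R_n = 90.45 + 1.0 × 58 × 0.3047 = 108.1 kips.
Design strength φR_n = 0.75 × 108.1 = 81.1 kips.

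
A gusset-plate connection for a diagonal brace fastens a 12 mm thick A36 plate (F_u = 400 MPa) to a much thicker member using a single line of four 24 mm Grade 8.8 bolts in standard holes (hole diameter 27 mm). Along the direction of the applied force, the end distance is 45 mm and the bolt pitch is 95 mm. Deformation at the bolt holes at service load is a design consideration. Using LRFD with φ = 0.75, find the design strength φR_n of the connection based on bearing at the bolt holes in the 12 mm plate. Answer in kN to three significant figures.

Per bolt r_n = 1.2 l_c t F_u ≤ 2.4 d t F_u; upper limit = 2.4 × 24 × 12 × 400 / 1000 = 276.5 kN.
Edge bolt: l_c = 45 − 27/2 = 31.5 mm → 1.2 × 31.5 × 12 × 400 / 1000 = 181.4 → r_n = 181.4 kN.
Interior bolts: l_c = 95 − 27 = 68 mm → 1.2 × 68 × 12 × 400 / 1000 = 391.7 → r_n = 276.5 kN.
R_n = 1 × 181.4 + 3 × 276.5 = 1011 kN.
Design strength φR_n = 0.75 × 1011 = 758 kN.

758 kN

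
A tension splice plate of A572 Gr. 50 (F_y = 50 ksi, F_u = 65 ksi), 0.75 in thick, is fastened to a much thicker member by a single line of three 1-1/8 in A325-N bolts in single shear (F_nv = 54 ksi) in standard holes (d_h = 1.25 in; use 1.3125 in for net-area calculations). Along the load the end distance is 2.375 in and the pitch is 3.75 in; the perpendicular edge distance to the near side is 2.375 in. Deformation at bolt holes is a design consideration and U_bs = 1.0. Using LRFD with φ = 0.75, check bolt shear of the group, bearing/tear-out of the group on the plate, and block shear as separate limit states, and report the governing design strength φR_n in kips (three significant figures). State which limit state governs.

Bolt shear: A_b = π·1.125²/4 = 0.994 in²; R_n = 54 × 0.994 × 3 × 1 = 161 kips → 0.75 × 161 = 121 kips.
Bearing: edge l_c = 1.75, r_n = 102.4 kips; interior l_c = 2.5, r_n = 131.6 kips; R_n = 102.4 + 2·131.6 = 365.6 kips → 274 kips.
Block shear: A_gv = 7.406, A_nv = 4.945, A_nt = 1.289 in²; R_n = min(0.6F_uA_nv, 0.6F_yA_gv) + U_bs·F_u·A_nt = 276.7 kips → 207 kips.
Bolt shear governs: 121 kips.

121 kips (bolt shear governs)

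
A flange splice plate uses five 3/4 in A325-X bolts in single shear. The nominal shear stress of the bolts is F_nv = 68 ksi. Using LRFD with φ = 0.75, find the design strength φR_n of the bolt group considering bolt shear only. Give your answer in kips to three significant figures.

113 kips

A_b = π × 0.75² / 4 = 0.4418 in².
R_n = F_nv · A_b · n · n_s = 68 × 0.4418 × 5 × 1 = 150.2 kips.
Design strength φR_n = 0.75 × 150.2 = 113 kips.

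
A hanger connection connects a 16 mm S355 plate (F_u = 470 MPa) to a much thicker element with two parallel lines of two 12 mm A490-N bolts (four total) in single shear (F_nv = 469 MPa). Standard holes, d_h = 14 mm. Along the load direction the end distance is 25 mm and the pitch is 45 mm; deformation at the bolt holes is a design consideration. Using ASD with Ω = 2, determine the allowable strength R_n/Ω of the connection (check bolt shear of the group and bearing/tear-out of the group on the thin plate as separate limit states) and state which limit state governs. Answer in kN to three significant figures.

Bolt shear: A_b = π·12²/4 = 113.1 mm²; R_n = 469 × 113.1 × 4 × 1 / 1000 = 212.2 kN → 212.2 / 2 = 106 kN.
Bearing (1.2 l_c t F_u ≤ 2.4 d t F_u): upper limit = 2.4·12·16·470 / 1000 = 216.6 kN.
  Edge l_c = 25 − 14/2 = 18 → r_n = 162.4 kN; interior l_c = 45 − 14 = 31 → r_n = 216.6 kN.
  R_n,bearing = 2·162.4 + 2·216.6 = 758 kN → 758 / 2 = 379 kN.
Bolt shear governs: 106 kN.

106 kN (bolt shear governs)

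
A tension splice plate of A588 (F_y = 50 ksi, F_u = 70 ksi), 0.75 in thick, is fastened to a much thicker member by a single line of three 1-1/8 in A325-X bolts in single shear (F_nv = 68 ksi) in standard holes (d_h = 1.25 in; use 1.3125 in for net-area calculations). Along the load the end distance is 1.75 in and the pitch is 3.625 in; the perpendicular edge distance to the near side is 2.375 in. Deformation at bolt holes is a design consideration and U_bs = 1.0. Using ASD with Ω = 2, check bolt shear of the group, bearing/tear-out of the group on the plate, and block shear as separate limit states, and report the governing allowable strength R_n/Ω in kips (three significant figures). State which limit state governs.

Bolt shear: A_b = π·1.125²/4 = 0.994 in²; R_n = 68 × 0.994 × 3 × 1 = 202.8 kips → 202.8 / 2 = 101 kips.
Bearing: edge l_c = 1.125, r_n = 70.88 kips; interior l_c = 2.375, r_n = 141.8 kips; R_n = 70.88 + 2·141.8 = 354.4 kips → 177 kips.
Block shear: A_gv = 6.75, A_nv = 4.289, A_nt = 1.289 in²; R_n = min(0.6F_uA_nv, 0.6F_yA_gv) + U_bs·F_u·A_nt = 270.4 kips → 135 kips.
Bolt shear governs: 101 kips.

101 kips (bolt shear governs)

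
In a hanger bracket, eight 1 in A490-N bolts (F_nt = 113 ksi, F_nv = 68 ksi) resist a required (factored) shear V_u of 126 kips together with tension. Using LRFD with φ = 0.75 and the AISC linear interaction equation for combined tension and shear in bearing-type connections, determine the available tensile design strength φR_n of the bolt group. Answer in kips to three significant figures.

A_b = π·1²/4 = 0.7854 in²; f_rv = 126 / (8 × 0.7854) = 20.05 ksi.
F'_nt = 1.3 F_nt − (F_nt / φF_nv) f_rv = 1.3·113 − (113/(0.75·68))·20.05 = 102.5 ksi, capped at F_nt → F'_nt = 102.5 ksi.
R_n = F'_nt · A_b · n = 102.5 × 0.7854 × 8 = 643.8 kips.
Design strength φR_n = 0.75 × 643.8 = 483 kips.

483 kips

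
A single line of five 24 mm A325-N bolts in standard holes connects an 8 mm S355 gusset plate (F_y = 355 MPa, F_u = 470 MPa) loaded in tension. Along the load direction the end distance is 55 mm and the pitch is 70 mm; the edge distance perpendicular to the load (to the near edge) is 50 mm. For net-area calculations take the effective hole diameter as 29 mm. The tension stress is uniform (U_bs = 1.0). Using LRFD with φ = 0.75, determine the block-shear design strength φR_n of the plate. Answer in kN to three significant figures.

Shear plane L_v = 55 + 4·70 = 335 mm; A_gv = 335 × 8 = 2680 mm².
A_nv = (335 − 4.5·29) × 8 = 1636 mm².
A_nt = (50 − 0.5·29) × 8 = 284 mm².
0.6 F_u A_nv = 461.4 kN; 0.6 F_y A_gv = 570.8 kN → shear rupture governs the shear term.
R_n = 461.4 + 1.0 × 470 × 284 / 1000 = 594.8 kN.
Design strength φR_n = 0.75 × 594.8 = 446 kN.

446 kN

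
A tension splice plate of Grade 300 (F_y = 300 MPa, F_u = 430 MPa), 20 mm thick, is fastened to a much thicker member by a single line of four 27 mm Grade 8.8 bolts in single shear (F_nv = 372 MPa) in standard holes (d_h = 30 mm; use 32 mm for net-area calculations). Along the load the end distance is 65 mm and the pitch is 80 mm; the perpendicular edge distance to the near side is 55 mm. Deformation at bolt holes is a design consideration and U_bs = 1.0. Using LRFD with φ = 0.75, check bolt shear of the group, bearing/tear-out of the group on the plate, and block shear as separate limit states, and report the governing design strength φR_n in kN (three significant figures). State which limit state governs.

Bolt shear: A_b = π·27²/4 = 572.6 mm²; R_n = 372 × 572.6 × 4 × 1 / 1000 = 852 kN → 0.75 × 852 = 639 kN.
Bearing: edge l_c = 50, r_n = 516 kN; interior l_c = 50, r_n = 516 kN; R_n = 516 + 3·516 = 2064 kN → 1550 kN.
Block shear: A_gv = 6100, A_nv = 3860, A_nt = 780 mm²; R_n = min(0.6F_uA_nv, 0.6F_yA_gv) + U_bs·F_u·A_nt = 1331 kN → 998 kN.
Bolt shear governs: 639 kN.

639 kN (bolt shear governs)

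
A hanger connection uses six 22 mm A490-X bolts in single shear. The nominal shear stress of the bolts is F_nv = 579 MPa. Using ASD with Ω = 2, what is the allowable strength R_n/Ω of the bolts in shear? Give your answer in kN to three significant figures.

660 kN

A_b = π × 22² / 4 = 380.1 mm².
R_n = F_nv · A_b · n · n_s = 579 × 380.1 × 6 × 1 / 1000 = 1321 kN.
Allowable strength R_n/Ω = 1321 / 2 = 660 kN.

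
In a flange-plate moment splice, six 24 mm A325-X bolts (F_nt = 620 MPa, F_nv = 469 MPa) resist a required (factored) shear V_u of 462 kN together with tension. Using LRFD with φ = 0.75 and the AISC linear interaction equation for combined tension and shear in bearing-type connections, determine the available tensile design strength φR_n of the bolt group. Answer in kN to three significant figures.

1030 kN

A_b = π·24²/4 = 452.4 mm²; f_rv = 462 × 1000 / (6 × 452.4) = 170.2 MPa.
F'_nt = 1.3 F_nt − (F_nt / φF_nv) f_rv = 1.3·620 − (620/(0.75·469))·170.2 = 506 MPa, capped at F_nt → F'_nt = 506 MPa.
R_n = F'_nt · A_b · n = 506 × 452.4 × 6 / 1000 = 1373 kN.
Design strength φR_n = 0.75 × 1373 = 1030 kN.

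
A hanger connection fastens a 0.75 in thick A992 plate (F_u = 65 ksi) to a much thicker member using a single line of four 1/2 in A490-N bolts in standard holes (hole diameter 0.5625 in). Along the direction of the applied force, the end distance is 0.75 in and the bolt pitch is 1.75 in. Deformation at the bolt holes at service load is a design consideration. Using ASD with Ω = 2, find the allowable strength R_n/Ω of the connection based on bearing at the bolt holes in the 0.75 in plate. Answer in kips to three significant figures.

101 kips

Per bolt r_n = 1.2 l_c t F_u ≤ 2.4 d t F_u; upper limit = 2.4 × 0.5 × 0.75 × 65 = 58.5 kips.
Edge bolt: l_c = 0.75 − 0.5625/2 = 0.4688 in → 1.2 × 0.4688 × 0.75 × 65 = 27.42 → r_n = 27.42 kips.
Interior bolts: l_c = 1.75 − 0.5625 = 1.188 in → 1.2 × 1.188 × 0.75 × 65 = 69.47 → r_n = 58.5 kips.
R_n = 1 × 27.42 + 3 × 58.5 = 202.9 kips.
Allowable strength R_n/Ω = 202.9 / 2 = 101 kips.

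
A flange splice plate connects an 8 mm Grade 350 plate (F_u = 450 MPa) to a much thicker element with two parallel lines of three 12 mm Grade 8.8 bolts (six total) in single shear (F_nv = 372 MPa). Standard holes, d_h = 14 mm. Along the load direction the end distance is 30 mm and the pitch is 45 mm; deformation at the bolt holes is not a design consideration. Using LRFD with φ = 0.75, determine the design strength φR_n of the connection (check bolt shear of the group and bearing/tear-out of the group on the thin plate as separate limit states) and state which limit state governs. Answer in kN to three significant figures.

Bolt shear: A_b = π·12²/4 = 113.1 mm²; R_n = 372 × 113.1 × 6 × 1 / 1000 = 252.4 kN → 0.75 × 252.4 = 189 kN.
Bearing (1.5 l_c t F_u ≤ 3.0 d t F_u): upper limit = 3.0·12·8·450 / 1000 = 129.6 kN.
  Edge l_c = 30 − 14/2 = 23 → r_n = 124.2 kN; interior l_c = 45 − 14 = 31 → r_n = 129.6 kN.
  R_n,bearing = 2·124.2 + 4·129.6 = 766.8 kN → 0.75 × 766.8 = 575 kN.
Bolt shear governs: 189 kN.

189 kN (bolt shear governs)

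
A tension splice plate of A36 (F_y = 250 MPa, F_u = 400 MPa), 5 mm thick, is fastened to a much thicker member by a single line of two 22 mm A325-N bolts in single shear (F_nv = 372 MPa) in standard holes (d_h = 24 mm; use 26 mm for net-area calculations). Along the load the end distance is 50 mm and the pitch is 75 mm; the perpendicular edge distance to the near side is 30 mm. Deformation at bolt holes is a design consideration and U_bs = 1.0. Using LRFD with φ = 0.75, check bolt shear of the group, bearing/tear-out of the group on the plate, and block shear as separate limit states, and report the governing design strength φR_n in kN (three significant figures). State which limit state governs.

95.8 kN (block shear governs)

Bolt shear: A_b = π·22²/4 = 380.1 mm²; R_n = 372 × 380.1 × 2 × 1 / 1000 = 282.8 kN → 0.75 × 282.8 = 212 kN.
Bearing: edge l_c = 38, r_n = 91.2 kN; interior l_c = 51, r_n = 105.6 kN; R_n = 91.2 + 1·105.6 = 196.8 kN → 148 kN.
Block shear: A_gv = 625, A_nv = 430, A_nt = 85 mm²; R_n = min(0.6F_uA_nv, 0.6F_yA_gv) + U_bs·F_u·A_nt = 127.8 kN → 95.8 kN.
Block shear governs: 95.8 kN.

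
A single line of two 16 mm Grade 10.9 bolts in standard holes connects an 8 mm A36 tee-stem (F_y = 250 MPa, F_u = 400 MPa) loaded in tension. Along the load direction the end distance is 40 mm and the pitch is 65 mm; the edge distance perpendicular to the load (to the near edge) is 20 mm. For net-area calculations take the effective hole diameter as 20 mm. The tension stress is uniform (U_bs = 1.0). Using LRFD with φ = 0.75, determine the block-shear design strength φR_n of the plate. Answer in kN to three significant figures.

118 kN

Shear plane L_v = 40 + 1·65 = 105 mm; A_gv = 105 × 8 = 840 mm².
A_nv = (105 − 1.5·20) × 8 = 600 mm².
A_nt = (20 − 0.5·20) × 8 = 80 mm².
0.6 F_u A_nv = 144 kN; 0.6 F_y A_gv = 126 kN → shear yielding governs the shear term.
R_n = 126 + 1.0 × 400 × 80 / 1000 = 158 kN.
Design strength φR_n = 0.75 × 158 = 118 kN.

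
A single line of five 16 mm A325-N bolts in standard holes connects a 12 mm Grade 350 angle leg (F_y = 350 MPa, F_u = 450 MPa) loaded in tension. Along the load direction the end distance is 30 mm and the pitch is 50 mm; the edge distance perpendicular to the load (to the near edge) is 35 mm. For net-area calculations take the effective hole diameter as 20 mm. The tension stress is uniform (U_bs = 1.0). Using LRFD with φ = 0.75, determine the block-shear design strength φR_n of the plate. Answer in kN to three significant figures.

Shear plane L_v = 30 + 4·50 = 230 mm; A_gv = 230 × 12 = 2760 mm².
A_nv = (230 − 4.5·20) × 12 = 1680 mm².
A_nt = (35 − 0.5·20) × 12 = 300 mm².
0.6 F_u A_nv = 453.6 kN; 0.6 F_y A_gv = 579.6 kN → shear rupture governs the shear term.
R_n = 453.6 + 1.0 × 450 × 300 / 1000 = 588.6 kN.
Design strength φR_n = 0.75 × 588.6 = 441 kN.

441 kN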